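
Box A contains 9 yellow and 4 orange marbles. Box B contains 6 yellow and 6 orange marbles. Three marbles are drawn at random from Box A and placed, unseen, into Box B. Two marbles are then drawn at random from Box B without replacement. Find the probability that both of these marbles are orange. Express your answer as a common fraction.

18/91

Condition on how many of the transferred marbles are orange (from Box A: 4 orange of 13; then Box B has 15 total).
  0 orange: C(4,0)C(9,3)/C(13,3) = 42/143; then P = C(6,2)/C(15,2) = 1/7
  1 orange: C(4,1)C(9,2)/C(13,3) = 72/143; then P = C(7,2)/C(15,2) = 1/5
  2 orange: C(4,2)C(9,1)/C(13,3) = 27/143; then P = C(8,2)/C(15,2) = 4/15
  3 orange: C(4,3)C(9,0)/C(13,3) = 2/143; then P = C(9,2)/C(15,2) = 12/35
P(both orange) = 18/91 ≈ 0.1978.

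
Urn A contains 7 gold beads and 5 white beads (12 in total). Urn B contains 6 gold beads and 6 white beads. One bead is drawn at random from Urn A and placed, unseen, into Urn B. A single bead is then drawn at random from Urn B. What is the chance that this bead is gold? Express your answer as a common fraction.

Condition on how many of the transferred beads are gold (from Urn A: 7 gold of 12; then Urn B has 13 total).
  0 gold: C(7,0)C(5,1)/C(12,1) = 5/12; then P = 6/13
  1 gold: C(7,1)C(5,0)/C(12,1) = 7/12; then P = 7/13
P(gold from Urn B) = 79/156 ≈ 0.5064.

79/156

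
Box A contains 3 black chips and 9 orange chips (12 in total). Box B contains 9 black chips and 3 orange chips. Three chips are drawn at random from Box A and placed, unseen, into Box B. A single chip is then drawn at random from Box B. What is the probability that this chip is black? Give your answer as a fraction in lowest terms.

Condition on how many of the transferred chips are black (from Box A: 3 black of 12; then Box B has 15 total).
  0 black: C(3,0)C(9,3)/C(12,3) = 21/55; then P = 9/15
  1 black: C(3,1)C(9,2)/C(12,3) = 27/55; then P = 10/15
  2 black: C(3,2)C(9,1)/C(12,3) = 27/220; then P = 11/15
  3 black: C(3,3)C(9,0)/C(12,3) = 1/220; then P = 12/15
P(black from Box B) = 13/20 ≈ 0.6500.

13/20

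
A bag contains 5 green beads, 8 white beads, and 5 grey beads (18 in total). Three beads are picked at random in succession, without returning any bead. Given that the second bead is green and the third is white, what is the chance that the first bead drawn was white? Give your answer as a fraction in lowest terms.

P(first=white and the second bead is green and the third is white) = (8/18)·(5/17)·(7/16) = 35/612.
P(E) = Σ over first color = 5/153 + 35/612 + 25/612 = 20/153.
By Bayes, P(first=white | E) = 35/612 / 20/153 = 7/16 ≈ 0.4375.

7/16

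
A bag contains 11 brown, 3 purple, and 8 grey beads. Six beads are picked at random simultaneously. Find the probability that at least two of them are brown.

Sum the hypergeometric tail for j = 2,…,6 brown beads.
Favorable = C(11,2)·C(11,4) + C(11,3)·C(11,3) + C(11,4)·C(11,2) + C(11,5)·C(11,1) + C(11,6)·C(11,0) = 69069; total = C(22,6) = 74613.
P = 69069/74613 = 299/323 ≈ 0.9257.

299/323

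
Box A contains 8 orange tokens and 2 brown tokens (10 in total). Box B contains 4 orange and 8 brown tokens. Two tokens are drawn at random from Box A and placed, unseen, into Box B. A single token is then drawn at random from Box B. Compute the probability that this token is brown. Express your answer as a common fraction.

Condition on how many of the transferred tokens are brown (from Box A: 2 brown of 10; then Box B has 14 total).
  0 brown: C(2,0)C(8,2)/C(10,2) = 28/45; then P = 8/14
  1 brown: C(2,1)C(8,1)/C(10,2) = 16/45; then P = 9/14
  2 brown: C(2,2)C(8,0)/C(10,2) = 1/45; then P = 10/14
P(brown from Box B) = 3/5 ≈ 0.6000.

3/5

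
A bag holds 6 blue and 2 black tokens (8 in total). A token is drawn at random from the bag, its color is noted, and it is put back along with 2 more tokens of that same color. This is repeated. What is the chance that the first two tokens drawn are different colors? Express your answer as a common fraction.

3/10

Either blue then black, or black then blue; after the first draw the total is 10.
P = (6/8)·(2/10) + (2/8)·(6/10) = 3/10 ≈ 0.3000.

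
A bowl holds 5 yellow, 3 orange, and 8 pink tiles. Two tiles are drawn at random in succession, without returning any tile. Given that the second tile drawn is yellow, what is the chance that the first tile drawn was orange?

1/5

P(first=orange and the second tile drawn is yellow) = (3/16)·(5/15) = 1/16.
P(the second tile drawn is yellow) = Σ over first color = 1/12 + 1/16 + 1/6 = 5/16.
By Bayes, P(first=orange | the second tile drawn is yellow) = 1/16 / 5/16 = 1/5 ≈ 0.2000.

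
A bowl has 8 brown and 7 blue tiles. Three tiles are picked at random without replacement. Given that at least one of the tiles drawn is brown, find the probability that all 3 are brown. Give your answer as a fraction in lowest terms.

2/15

P(all 3 brown) = C(8,3)/C(15,3) = 8/65; P(at least one brown) = 1 − C(7,3)/C(15,3) = 12/13.
Since 'all 3 brown' ⊆ 'at least one brown', P(all 3 | at least one) = 8/65 / 12/13 = 2/15 ≈ 0.1333.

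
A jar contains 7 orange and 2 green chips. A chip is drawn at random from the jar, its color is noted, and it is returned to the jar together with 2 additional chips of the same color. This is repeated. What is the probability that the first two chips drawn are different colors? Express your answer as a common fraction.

Either orange then green, or green then orange; after the first draw the total is 11.
P = (7/9)·(2/11) + (2/9)·(7/11) = 28/99 ≈ 0.2828.

28/99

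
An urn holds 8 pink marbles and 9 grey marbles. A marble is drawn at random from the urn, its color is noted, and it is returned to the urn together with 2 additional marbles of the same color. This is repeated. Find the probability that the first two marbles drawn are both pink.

After a pink draw the urn holds 10 pink out of 19.
P = (8/17)·(10/19) = 80/323 ≈ 0.2477.

80/323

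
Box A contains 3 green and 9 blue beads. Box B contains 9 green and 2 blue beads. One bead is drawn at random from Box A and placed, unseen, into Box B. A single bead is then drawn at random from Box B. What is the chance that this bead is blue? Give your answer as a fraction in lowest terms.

11/48

Condition on how many of the transferred beads are blue (from Box A: 9 blue of 12; then Box B has 12 total).
  0 blue: C(9,0)C(3,1)/C(12,1) = 1/4; then P = 2/12
  1 blue: C(9,1)C(3,0)/C(12,1) = 3/4; then P = 3/12
P(blue from Box B) = 11/48 ≈ 0.2292.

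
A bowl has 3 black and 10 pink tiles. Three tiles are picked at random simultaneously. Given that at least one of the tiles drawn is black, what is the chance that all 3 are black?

1/166

P(all 3 black) = C(3,3)/C(13,3) = 1/286; P(at least one black) = 1 − C(10,3)/C(13,3) = 83/143.
Since 'all 3 black' ⊆ 'at least one black', P(all 3 | at least one) = 1/286 / 83/143 = 1/166 ≈ 0.0060.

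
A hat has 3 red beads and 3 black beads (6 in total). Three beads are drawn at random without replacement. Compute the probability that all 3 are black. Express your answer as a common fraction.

1/20

Unordered draws without replacement: count favorable combinations over C(6,3).
Favorable = C(3,0) · C(3,3) = 1; total = C(6,3) = 20.
P = 1/20 = 1/20 ≈ 0.0500.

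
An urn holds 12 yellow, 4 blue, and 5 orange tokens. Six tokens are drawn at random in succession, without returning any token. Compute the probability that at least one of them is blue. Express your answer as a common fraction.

Use the complement: P(at least one blue) = 1 − P(no blue).
P(none) = C(17,6)/C(21,6) = 12376/54264.
So P = 1 − 12376/54264 = 44/57 ≈ 0.7719.

44/57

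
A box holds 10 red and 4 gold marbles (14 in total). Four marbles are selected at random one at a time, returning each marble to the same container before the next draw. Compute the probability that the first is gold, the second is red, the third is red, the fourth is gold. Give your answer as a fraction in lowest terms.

100/2401

Multiply the conditional probability of each draw in order, with replacement (the composition resets each draw).
P = (4/14) · (10/14) · (10/14) · (4/14) = 100/2401 ≈ 0.0416.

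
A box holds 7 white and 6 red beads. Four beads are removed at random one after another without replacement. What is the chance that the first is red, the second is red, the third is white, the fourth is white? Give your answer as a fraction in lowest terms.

Multiply the conditional probability of each draw in order, without replacement, so each draw removes one from its color and from the total.
P = (6/13) · (5/12) · (7/11) · (6/10) = 21/286 ≈ 0.0734.

21/286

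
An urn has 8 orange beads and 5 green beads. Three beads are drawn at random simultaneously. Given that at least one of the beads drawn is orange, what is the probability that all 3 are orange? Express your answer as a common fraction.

P(all 3 orange) = C(8,3)/C(13,3) = 28/143; P(at least one orange) = 1 − C(5,3)/C(13,3) = 138/143.
Since 'all 3 orange' ⊆ 'at least one orange', P(all 3 | at least one) = 28/143 / 138/143 = 14/69 ≈ 0.2029.

14/69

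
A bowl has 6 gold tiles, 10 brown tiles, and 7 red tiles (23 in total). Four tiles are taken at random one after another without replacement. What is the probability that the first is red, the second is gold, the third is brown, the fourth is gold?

5/506

Multiply the conditional probability of each draw in order, without replacement, so each draw removes one from its color and from the total.
P = (7/23) · (6/22) · (10/21) · (5/20) = 5/506 ≈ 0.0099.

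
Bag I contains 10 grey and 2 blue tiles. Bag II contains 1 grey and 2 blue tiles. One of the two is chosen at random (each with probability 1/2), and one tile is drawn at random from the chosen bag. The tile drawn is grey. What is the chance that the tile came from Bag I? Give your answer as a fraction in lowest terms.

P(grey | Bag I) = 5/6; P(grey | Bag II) = 1/3.
P(grey) = 1/2·5/6 + 1/2·1/3 = 7/12.
By Bayes' rule, P(Bag I | grey) = 5/12 / 7/12 = 5/7 ≈ 0.7143.

5/7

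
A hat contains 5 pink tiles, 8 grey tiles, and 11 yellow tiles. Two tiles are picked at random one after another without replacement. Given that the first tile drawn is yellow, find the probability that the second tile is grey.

After removing 1 yellow, the hat has 8 grey out of 23 remaining.
P(second is grey | given) = 8/23 ≈ 0.3478.

8/23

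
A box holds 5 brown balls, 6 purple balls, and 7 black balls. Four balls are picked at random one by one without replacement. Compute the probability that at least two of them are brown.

Sum the hypergeometric tail for j = 2,…,4 brown balls.
Favorable = C(5,2)·C(13,2) + C(5,3)·C(13,1) + C(5,4)·C(13,0) = 915; total = C(18,4) = 3060.
P = 915/3060 = 61/204 ≈ 0.2990.

61/204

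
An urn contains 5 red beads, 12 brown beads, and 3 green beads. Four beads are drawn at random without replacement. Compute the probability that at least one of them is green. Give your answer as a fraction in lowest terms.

29/57

Use the complement: P(at least one green) = 1 − P(no green).
P(none) = C(17,4)/C(20,4) = 2380/4845.
So P = 1 − 2380/4845 = 29/57 ≈ 0.5088.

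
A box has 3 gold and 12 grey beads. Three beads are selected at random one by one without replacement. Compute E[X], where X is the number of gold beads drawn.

3/5

By linearity of expectation, E[X] = Σ P(draw i is gold); by symmetry each draw (even without replacement) has P(gold) = 3/15.
E[X] = 3 · 3/15 = 3/5 ≈ 0.6000.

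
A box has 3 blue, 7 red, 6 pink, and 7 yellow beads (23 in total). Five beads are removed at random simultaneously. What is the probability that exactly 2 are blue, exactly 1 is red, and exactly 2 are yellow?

Unordered draws without replacement: count favorable combinations over C(23,5).
Favorable = C(3,2) · C(7,1) · C(6,0) · C(7,2) = 441; total = C(23,5) = 33649.
P = 441/33649 = 63/4807 ≈ 0.0131.

63/4807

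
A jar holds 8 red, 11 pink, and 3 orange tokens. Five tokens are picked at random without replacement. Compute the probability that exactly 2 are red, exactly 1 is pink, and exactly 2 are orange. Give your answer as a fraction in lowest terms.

Unordered draws without replacement: count favorable combinations over C(22,5).
Favorable = C(8,2) · C(11,1) · C(3,2) = 924; total = C(22,5) = 26334.
P = 924/26334 = 2/57 ≈ 0.0351.

2/57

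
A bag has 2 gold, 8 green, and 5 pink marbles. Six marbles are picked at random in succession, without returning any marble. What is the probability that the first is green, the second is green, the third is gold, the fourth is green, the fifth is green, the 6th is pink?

Multiply the conditional probability of each draw in order, without replacement, so each draw removes one from its color and from the total.
P = (8/15) · (7/14) · (2/13) · (6/12) · (5/11) · (5/10) = 2/429 ≈ 0.0047.

2/429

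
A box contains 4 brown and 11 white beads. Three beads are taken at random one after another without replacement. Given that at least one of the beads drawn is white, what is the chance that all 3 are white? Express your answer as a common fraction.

P(all 3 white) = C(11,3)/C(15,3) = 33/91; P(at least one white) = 1 − C(4,3)/C(15,3) = 451/455.
Since 'all 3 white' ⊆ 'at least one white', P(all 3 | at least one) = 33/91 / 451/455 = 15/41 ≈ 0.3659.

15/41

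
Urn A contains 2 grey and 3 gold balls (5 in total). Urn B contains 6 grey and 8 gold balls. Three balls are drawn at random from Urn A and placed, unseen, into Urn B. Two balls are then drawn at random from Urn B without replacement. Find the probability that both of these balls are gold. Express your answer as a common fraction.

433/1360

Condition on how many of the transferred balls are gold (from Urn A: 3 gold of 5; then Urn B has 17 total).
  1 gold: C(3,1)C(2,2)/C(5,3) = 3/10; then P = C(9,2)/C(17,2) = 9/34
  2 gold: C(3,2)C(2,1)/C(5,3) = 3/5; then P = C(10,2)/C(17,2) = 45/136
  3 gold: C(3,3)C(2,0)/C(5,3) = 1/10; then P = C(11,2)/C(17,2) = 55/136
P(both gold) = 433/1360 ≈ 0.3184.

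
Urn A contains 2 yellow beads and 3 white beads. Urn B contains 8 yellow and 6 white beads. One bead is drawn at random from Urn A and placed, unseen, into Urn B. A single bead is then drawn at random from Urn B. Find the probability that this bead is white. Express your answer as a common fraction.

11/25

Condition on how many of the transferred beads are white (from Urn A: 3 white of 5; then Urn B has 15 total).
  0 white: C(3,0)C(2,1)/C(5,1) = 2/5; then P = 6/15
  1 white: C(3,1)C(2,0)/C(5,1) = 3/5; then P = 7/15
P(white from Urn B) = 11/25 ≈ 0.4400.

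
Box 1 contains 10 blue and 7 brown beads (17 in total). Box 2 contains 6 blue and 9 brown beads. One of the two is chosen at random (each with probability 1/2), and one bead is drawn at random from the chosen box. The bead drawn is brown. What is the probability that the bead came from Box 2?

51/86

P(brown | Box 1) = 7/17; P(brown | Box 2) = 3/5.
P(brown) = 1/2·7/17 + 1/2·3/5 = 43/85.
By Bayes' rule, P(Box 2 | brown) = 3/10 / 43/85 = 51/86 ≈ 0.5930.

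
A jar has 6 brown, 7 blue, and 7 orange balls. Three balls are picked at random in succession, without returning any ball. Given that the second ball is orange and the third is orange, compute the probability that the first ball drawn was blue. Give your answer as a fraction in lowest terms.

P(first=blue and the second ball is orange and the third is orange) = (7/20)·(7/19)·(6/18) = 49/1140.
P(E) = Σ over first color = 7/190 + 49/1140 + 7/228 = 21/190.
By Bayes, P(first=blue | E) = 49/1140 / 21/190 = 7/18 ≈ 0.3889.

7/18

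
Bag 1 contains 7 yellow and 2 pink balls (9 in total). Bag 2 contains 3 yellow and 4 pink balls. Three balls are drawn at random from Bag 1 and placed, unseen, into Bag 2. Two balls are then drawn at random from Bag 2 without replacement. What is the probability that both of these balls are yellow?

Condition on how many of the transferred balls are yellow (from Bag 1: 7 yellow of 9; then Bag 2 has 10 total).
  1 yellow: C(7,1)C(2,2)/C(9,3) = 1/12; then P = C(4,2)/C(10,2) = 2/15
  2 yellow: C(7,2)C(2,1)/C(9,3) = 1/2; then P = C(5,2)/C(10,2) = 2/9
  3 yellow: C(7,3)C(2,0)/C(9,3) = 5/12; then P = C(6,2)/C(10,2) = 1/3
P(both yellow) = 47/180 ≈ 0.2611.

47/180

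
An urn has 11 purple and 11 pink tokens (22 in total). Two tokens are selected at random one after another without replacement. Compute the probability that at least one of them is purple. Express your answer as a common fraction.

Use the complement: P(at least one purple) = 1 − P(no purple).
P(none) = C(11,2)/C(22,2) = 55/231.
So P = 1 − 55/231 = 16/21 ≈ 0.7619.

16/21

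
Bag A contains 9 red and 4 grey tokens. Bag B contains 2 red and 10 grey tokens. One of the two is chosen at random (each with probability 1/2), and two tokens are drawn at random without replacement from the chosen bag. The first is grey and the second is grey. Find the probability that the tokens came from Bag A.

22/217

P(E | Bag A) = 1/13; P(E | Bag B) = 15/22.
P(E) = 1/2·1/13 + 1/2·15/22 = 217/572.
By Bayes' rule, P(Bag A | E) = 1/26 / 217/572 = 22/217 ≈ 0.1014.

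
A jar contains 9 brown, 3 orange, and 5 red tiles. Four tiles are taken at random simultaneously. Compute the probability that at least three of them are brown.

57/170

Sum the hypergeometric tail for j = 3,…,4 brown tiles.
Favorable = C(9,3)·C(8,1) + C(9,4)·C(8,0) = 798; total = C(17,4) = 2380.
P = 798/2380 = 57/170 ≈ 0.3353.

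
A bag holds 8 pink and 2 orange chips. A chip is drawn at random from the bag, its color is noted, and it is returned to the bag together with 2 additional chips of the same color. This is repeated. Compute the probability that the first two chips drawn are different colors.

4/15

Either orange then pink, or pink then orange; after the first draw the total is 12.
P = (2/10)·(8/12) + (8/10)·(2/12) = 4/15 ≈ 0.2667.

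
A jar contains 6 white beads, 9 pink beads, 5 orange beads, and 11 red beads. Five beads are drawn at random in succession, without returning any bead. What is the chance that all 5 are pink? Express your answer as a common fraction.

Unordered draws without replacement: count favorable combinations over C(31,5).
Favorable = C(6,0) · C(9,5) · C(5,0) · C(11,0) = 126; total = C(31,5) = 169911.
P = 126/169911 = 2/2697 ≈ 0.0007.

2/2697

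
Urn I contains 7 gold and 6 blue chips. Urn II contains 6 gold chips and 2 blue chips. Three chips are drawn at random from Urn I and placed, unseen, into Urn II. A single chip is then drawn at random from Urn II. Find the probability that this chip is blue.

4/13

Condition on how many of the transferred chips are blue (from Urn I: 6 blue of 13; then Urn II has 11 total).
  0 blue: C(6,0)C(7,3)/C(13,3) = 35/286; then P = 2/11
  1 blue: C(6,1)C(7,2)/C(13,3) = 63/143; then P = 3/11
  2 blue: C(6,2)C(7,1)/C(13,3) = 105/286; then P = 4/11
  3 blue: C(6,3)C(7,0)/C(13,3) = 10/143; then P = 5/11
P(blue from Urn II) = 4/13 ≈ 0.3077.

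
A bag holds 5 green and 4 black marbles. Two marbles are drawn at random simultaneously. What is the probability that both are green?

Unordered draws without replacement: count favorable combinations over C(9,2).
Favorable = C(5,2) · C(4,0) = 10; total = C(9,2) = 36.
P = 10/36 = 5/18 ≈ 0.2778.

5/18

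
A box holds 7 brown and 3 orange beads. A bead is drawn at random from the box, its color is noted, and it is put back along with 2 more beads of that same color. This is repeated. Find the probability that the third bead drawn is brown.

Sum over the four possibilities for the first two draws (brown/not-brown each), tracking how the brown count and total change by +2 per draw.
P(third is brown) = 7/10 ≈ 0.7000. (In a Pólya urn every draw has the same marginal probability 7/10.)

7/10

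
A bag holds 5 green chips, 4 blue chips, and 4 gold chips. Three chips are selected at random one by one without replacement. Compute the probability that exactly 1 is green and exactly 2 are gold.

15/143

Unordered draws without replacement: count favorable combinations over C(13,3).
Favorable = C(5,1) · C(4,0) · C(4,2) = 30; total = C(13,3) = 286.
P = 30/286 = 15/143 ≈ 0.1049.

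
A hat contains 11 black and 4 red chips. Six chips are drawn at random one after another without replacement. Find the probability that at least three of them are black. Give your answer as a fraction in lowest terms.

Sum the hypergeometric tail for j = 3,…,6 black chips.
Favorable = C(11,3)·C(4,3) + C(11,4)·C(4,2) + C(11,5)·C(4,1) + C(11,6)·C(4,0) = 4950; total = C(15,6) = 5005.
P = 4950/5005 = 90/91 ≈ 0.9890.

90/91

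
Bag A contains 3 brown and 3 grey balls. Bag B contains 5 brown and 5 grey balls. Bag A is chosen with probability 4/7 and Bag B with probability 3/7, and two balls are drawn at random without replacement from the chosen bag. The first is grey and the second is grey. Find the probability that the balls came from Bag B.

P(E | Bag A) = 1/5; P(E | Bag B) = 2/9.
P(E) = 4/7·1/5 + 3/7·2/9 = 22/105.
By Bayes' rule, P(Bag B | E) = 2/21 / 22/105 = 5/11 ≈ 0.4545.

5/11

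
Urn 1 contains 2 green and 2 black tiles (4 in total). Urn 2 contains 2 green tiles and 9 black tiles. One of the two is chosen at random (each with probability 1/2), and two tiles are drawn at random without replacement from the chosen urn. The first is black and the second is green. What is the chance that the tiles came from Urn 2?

P(E | Urn 1) = 1/3; P(E | Urn 2) = 9/55.
P(E) = 1/2·1/3 + 1/2·9/55 = 41/165.
By Bayes' rule, P(Urn 2 | E) = 9/110 / 41/165 = 27/82 ≈ 0.3293.

27/82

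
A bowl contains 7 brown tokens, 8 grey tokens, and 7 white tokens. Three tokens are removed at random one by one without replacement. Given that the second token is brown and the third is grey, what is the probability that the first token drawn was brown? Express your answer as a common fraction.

3/10

P(first=brown and the second token is brown and the third is grey) = (7/22)·(6/21)·(8/20) = 2/55.
P(E) = Σ over first color = 2/55 + 7/165 + 7/165 = 4/33.
By Bayes, P(first=brown | E) = 2/55 / 4/33 = 3/10 ≈ 0.3000.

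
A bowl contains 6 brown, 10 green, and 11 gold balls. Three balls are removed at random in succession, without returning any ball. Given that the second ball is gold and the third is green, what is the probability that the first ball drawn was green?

9/25

P(first=green and the second ball is gold and the third is green) = (10/27)·(11/26)·(9/25) = 11/195.
P(E) = Σ over first color = 22/585 + 11/195 + 22/351 = 55/351.
By Bayes, P(first=green | E) = 11/195 / 55/351 = 9/25 ≈ 0.3600.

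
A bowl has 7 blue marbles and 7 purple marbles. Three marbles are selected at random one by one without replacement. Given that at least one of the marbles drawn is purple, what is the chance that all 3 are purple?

5/47

P(all 3 purple) = C(7,3)/C(14,3) = 5/52; P(at least one purple) = 1 − C(7,3)/C(14,3) = 47/52.
Since 'all 3 purple' ⊆ 'at least one purple', P(all 3 | at least one) = 5/52 / 47/52 = 5/47 ≈ 0.1064.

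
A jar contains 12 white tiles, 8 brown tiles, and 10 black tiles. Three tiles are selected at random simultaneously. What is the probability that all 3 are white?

11/203

Unordered draws without replacement: count favorable combinations over C(30,3).
Favorable = C(12,3) · C(8,0) · C(10,0) = 220; total = C(30,3) = 4060.
P = 220/4060 = 11/203 ≈ 0.0542.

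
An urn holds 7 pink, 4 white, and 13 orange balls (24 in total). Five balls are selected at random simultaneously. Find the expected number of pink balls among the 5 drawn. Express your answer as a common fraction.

By linearity of expectation, E[X] = Σ P(draw i is pink); by symmetry each draw (even without replacement) has P(pink) = 7/24.
E[X] = 5 · 7/24 = 35/24 ≈ 1.4583.

35/24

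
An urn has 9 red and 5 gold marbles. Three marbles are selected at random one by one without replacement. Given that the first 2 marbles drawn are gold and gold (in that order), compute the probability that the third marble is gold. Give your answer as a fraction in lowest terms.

After removing 2 gold, the urn has 3 gold out of 12 remaining.
P(third is gold | given) = 3/12 = 1/4 ≈ 0.2500.

1/4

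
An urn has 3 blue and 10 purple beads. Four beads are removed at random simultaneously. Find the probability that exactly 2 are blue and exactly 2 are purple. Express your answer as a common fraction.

Unordered draws without replacement: count favorable combinations over C(13,4).
Favorable = C(3,2) · C(10,2) = 135; total = C(13,4) = 715.
P = 135/715 = 27/143 ≈ 0.1888.

27/143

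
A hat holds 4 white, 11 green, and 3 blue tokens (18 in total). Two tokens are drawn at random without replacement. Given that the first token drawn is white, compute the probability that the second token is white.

After removing 1 white, the hat has 3 white out of 17 remaining.
P(second is white | given) = 3/17 ≈ 0.1765.

3/17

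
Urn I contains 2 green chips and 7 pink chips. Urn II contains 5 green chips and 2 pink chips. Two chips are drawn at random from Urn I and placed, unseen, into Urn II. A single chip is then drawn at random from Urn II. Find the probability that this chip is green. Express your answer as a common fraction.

49/81

Condition on how many of the transferred chips are green (from Urn I: 2 green of 9; then Urn II has 9 total).
  0 green: C(2,0)C(7,2)/C(9,2) = 7/12; then P = 5/9
  1 green: C(2,1)C(7,1)/C(9,2) = 7/18; then P = 6/9
  2 green: C(2,2)C(7,0)/C(9,2) = 1/36; then P = 7/9
P(green from Urn II) = 49/81 ≈ 0.6049.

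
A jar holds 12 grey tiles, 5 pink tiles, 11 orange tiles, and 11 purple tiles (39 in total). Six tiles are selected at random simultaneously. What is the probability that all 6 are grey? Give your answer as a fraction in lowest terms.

44/155363

Unordered draws without replacement: count favorable combinations over C(39,6).
Favorable = C(12,6) · C(5,0) · C(11,0) · C(11,0) = 924; total = C(39,6) = 3262623.
P = 924/3262623 = 44/155363 ≈ 0.0003.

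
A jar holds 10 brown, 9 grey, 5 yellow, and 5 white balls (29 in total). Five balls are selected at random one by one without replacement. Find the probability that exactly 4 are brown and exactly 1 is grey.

Unordered draws without replacement: count favorable combinations over C(29,5).
Favorable = C(10,4) · C(9,1) · C(5,0) · C(5,0) = 1890; total = C(29,5) = 118755.
P = 1890/118755 = 6/377 ≈ 0.0159.

6/377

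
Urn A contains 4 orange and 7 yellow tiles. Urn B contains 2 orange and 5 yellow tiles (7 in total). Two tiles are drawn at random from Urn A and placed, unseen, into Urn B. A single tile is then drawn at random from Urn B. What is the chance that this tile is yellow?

Condition on how many of the transferred tiles are yellow (from Urn A: 7 yellow of 11; then Urn B has 9 total).
  0 yellow: C(7,0)C(4,2)/C(11,2) = 6/55; then P = 5/9
  1 yellow: C(7,1)C(4,1)/C(11,2) = 28/55; then P = 6/9
  2 yellow: C(7,2)C(4,0)/C(11,2) = 21/55; then P = 7/9
P(yellow from Urn B) = 23/33 ≈ 0.6970.

23/33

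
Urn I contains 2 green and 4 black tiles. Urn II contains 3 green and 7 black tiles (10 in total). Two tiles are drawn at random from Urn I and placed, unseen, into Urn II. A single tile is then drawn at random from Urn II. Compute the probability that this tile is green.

Condition on how many of the transferred tiles are green (from Urn I: 2 green of 6; then Urn II has 12 total).
  0 green: C(2,0)C(4,2)/C(6,2) = 2/5; then P = 3/12
  1 green: C(2,1)C(4,1)/C(6,2) = 8/15; then P = 4/12
  2 green: C(2,2)C(4,0)/C(6,2) = 1/15; then P = 5/12
P(green from Urn II) = 11/36 ≈ 0.3056.

11/36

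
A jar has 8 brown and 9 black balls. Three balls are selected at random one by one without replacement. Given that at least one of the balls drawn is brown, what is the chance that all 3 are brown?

14/149

P(all 3 brown) = C(8,3)/C(17,3) = 7/85; P(at least one brown) = 1 − C(9,3)/C(17,3) = 149/170.
Since 'all 3 brown' ⊆ 'at least one brown', P(all 3 | at least one) = 7/85 / 149/170 = 14/149 ≈ 0.0940.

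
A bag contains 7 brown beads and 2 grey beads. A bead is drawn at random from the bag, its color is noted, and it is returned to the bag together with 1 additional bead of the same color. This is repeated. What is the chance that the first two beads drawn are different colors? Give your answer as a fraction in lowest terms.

Either brown then grey, or grey then brown; after the first draw the total is 10.
P = (7/9)·(2/10) + (2/9)·(7/10) = 14/45 ≈ 0.3111.

14/45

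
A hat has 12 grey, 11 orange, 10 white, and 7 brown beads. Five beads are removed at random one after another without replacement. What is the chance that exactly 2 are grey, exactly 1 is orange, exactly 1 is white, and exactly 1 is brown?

Unordered draws without replacement: count favorable combinations over C(40,5).
Favorable = C(12,2) · C(11,1) · C(10,1) · C(7,1) = 50820; total = C(40,5) = 658008.
P = 50820/658008 = 4235/54834 ≈ 0.0772.

4235/54834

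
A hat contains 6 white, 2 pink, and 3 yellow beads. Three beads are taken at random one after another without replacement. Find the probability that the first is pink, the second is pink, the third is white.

Multiply the conditional probability of each draw in order, without replacement, so each draw removes one from its color and from the total.
P = (2/11) · (1/10) · (6/9) = 2/165 ≈ 0.0121.

2/165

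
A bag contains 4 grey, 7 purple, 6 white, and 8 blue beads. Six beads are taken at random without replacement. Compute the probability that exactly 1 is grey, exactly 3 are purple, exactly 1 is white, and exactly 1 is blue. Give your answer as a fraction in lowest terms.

Unordered draws without replacement: count favorable combinations over C(25,6).
Favorable = C(4,1) · C(7,3) · C(6,1) · C(8,1) = 6720; total = C(25,6) = 177100.
P = 6720/177100 = 48/1265 ≈ 0.0379.

48/1265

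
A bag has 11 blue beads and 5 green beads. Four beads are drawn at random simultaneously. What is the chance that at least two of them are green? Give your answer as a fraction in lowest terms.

Sum the hypergeometric tail for j = 2,…,4 green beads.
Favorable = C(5,2)·C(11,2) + C(5,3)·C(11,1) + C(5,4)·C(11,0) = 665; total = C(16,4) = 1820.
P = 665/1820 = 19/52 ≈ 0.3654.

19/52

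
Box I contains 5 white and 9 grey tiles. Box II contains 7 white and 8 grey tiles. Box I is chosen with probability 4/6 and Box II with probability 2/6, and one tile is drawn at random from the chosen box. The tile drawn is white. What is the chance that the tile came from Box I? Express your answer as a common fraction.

75/124

P(white | Box I) = 5/14; P(white | Box II) = 7/15.
P(white) = 2/3·5/14 + 1/3·7/15 = 124/315.
By Bayes' rule, P(Box I | white) = 5/21 / 124/315 = 75/124 ≈ 0.6048.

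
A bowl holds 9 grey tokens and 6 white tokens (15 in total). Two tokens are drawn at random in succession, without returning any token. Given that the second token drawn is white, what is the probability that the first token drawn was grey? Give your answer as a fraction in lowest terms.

P(first=grey and the second token drawn is white) = (9/15)·(6/14) = 9/35.
P(the second token drawn is white) = Σ over first color = 9/35 + 1/7 = 2/5.
By Bayes, P(first=grey | the second token drawn is white) = 9/35 / 2/5 = 9/14 ≈ 0.6429.

9/14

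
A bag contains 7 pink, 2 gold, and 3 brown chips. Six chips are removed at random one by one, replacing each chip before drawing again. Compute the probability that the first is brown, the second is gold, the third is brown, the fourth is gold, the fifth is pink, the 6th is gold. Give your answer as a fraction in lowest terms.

Multiply the conditional probability of each draw in order, with replacement (the composition resets each draw).
P = (3/12) · (2/12) · (3/12) · (2/12) · (7/12) · (2/12) = 7/41472 ≈ 0.0002.

7/41472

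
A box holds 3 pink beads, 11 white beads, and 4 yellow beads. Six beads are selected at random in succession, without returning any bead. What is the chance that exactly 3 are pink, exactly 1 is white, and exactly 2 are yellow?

11/3094

Unordered draws without replacement: count favorable combinations over C(18,6).
Favorable = C(3,3) · C(11,1) · C(4,2) = 66; total = C(18,6) = 18564.
P = 66/18564 = 11/3094 ≈ 0.0036.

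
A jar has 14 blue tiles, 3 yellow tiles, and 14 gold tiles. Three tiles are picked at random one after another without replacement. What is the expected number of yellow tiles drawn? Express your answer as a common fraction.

By linearity of expectation, E[X] = Σ P(draw i is yellow); by symmetry each draw (even without replacement) has P(yellow) = 3/31.
E[X] = 3 · 3/31 = 9/31 ≈ 0.2903.

9/31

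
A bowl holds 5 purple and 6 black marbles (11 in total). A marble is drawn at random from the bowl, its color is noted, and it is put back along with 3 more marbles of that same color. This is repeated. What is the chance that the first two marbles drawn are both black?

After a black draw the bowl holds 9 black out of 14.
P = (6/11)·(9/14) = 27/77 ≈ 0.3506.

27/77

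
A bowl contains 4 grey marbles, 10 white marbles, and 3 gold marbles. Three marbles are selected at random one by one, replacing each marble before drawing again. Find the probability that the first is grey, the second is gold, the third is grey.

48/4913

Multiply the conditional probability of each draw in order, with replacement (the composition resets each draw).
P = (4/17) · (3/17) · (4/17) = 48/4913 ≈ 0.0098.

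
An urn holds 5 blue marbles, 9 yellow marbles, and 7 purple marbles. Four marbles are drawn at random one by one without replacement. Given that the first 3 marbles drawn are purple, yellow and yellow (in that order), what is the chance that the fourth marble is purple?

1/3

After removing 2 yellow, 1 purple, the urn has 6 purple out of 18 remaining.
P(fourth is purple | given) = 6/18 = 1/3 ≈ 0.3333.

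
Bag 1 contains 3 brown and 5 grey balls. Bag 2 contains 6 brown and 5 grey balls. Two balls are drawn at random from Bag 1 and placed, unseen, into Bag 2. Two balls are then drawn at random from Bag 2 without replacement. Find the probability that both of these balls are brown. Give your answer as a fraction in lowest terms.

183/728

Condition on how many of the transferred balls are brown (from Bag 1: 3 brown of 8; then Bag 2 has 13 total).
  0 brown: C(3,0)C(5,2)/C(8,2) = 5/14; then P = C(6,2)/C(13,2) = 5/26
  1 brown: C(3,1)C(5,1)/C(8,2) = 15/28; then P = C(7,2)/C(13,2) = 7/26
  2 brown: C(3,2)C(5,0)/C(8,2) = 3/28; then P = C(8,2)/C(13,2) = 14/39
P(both brown) = 183/728 ≈ 0.2514.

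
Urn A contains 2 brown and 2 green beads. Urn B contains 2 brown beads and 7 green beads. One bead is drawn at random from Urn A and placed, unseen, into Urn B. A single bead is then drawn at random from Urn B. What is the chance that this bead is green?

3/4

Condition on how many of the transferred beads are green (from Urn A: 2 green of 4; then Urn B has 10 total).
  0 green: C(2,0)C(2,1)/C(4,1) = 1/2; then P = 7/10
  1 green: C(2,1)C(2,0)/C(4,1) = 1/2; then P = 8/10
P(green from Urn B) = 3/4 ≈ 0.7500.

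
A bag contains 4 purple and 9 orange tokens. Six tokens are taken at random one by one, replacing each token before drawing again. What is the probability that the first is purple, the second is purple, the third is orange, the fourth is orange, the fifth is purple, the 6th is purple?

20736/4826809

Multiply the conditional probability of each draw in order, with replacement (the composition resets each draw).
P = (4/13) · (4/13) · (9/13) · (9/13) · (4/13) · (4/13) = 20736/4826809 ≈ 0.0043.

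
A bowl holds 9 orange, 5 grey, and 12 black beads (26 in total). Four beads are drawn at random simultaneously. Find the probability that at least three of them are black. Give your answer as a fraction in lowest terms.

11/46

Sum the hypergeometric tail for j = 3,…,4 black beads.
Favorable = C(12,3)·C(14,1) + C(12,4)·C(14,0) = 3575; total = C(26,4) = 14950.
P = 3575/14950 = 11/46 ≈ 0.2391.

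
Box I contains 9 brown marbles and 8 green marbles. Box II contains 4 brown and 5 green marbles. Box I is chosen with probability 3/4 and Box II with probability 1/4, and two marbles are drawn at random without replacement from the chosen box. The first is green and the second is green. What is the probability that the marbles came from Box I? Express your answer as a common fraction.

189/274

P(E | Box I) = 7/34; P(E | Box II) = 5/18.
P(E) = 3/4·7/34 + 1/4·5/18 = 137/612.
By Bayes' rule, P(Box I | E) = 21/136 / 137/612 = 189/274 ≈ 0.6898.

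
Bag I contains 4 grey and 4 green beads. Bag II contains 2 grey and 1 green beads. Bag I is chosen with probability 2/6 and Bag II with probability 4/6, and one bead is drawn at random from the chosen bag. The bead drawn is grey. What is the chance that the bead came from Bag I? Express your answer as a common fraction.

3/11

P(grey | Bag I) = 1/2; P(grey | Bag II) = 2/3.
P(grey) = 1/3·1/2 + 2/3·2/3 = 11/18.
By Bayes' rule, P(Bag I | grey) = 1/6 / 11/18 = 3/11 ≈ 0.2727.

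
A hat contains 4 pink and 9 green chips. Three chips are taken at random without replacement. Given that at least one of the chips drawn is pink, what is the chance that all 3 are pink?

2/101

P(all 3 pink) = C(4,3)/C(13,3) = 2/143; P(at least one pink) = 1 − C(9,3)/C(13,3) = 101/143.
Since 'all 3 pink' ⊆ 'at least one pink', P(all 3 | at least one) = 2/143 / 101/143 = 2/101 ≈ 0.0198.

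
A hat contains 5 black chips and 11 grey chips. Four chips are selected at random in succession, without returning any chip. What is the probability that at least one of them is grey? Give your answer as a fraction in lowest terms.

363/364

Use the complement: P(at least one grey) = 1 − P(no grey).
P(none) = C(5,4)/C(16,4) = 5/1820.
So P = 1 − 5/1820 = 363/364 ≈ 0.9973.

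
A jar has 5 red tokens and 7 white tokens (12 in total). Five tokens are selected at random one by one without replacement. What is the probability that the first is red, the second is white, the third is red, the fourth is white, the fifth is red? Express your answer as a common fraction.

7/264

Multiply the conditional probability of each draw in order, without replacement, so each draw removes one from its color and from the total.
P = (5/12) · (7/11) · (4/10) · (6/9) · (3/8) = 7/264 ≈ 0.0265.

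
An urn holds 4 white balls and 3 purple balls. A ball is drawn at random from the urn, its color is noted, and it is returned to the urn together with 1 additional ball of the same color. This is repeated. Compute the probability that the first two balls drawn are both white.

After a white draw the urn holds 5 white out of 8.
P = (4/7)·(5/8) = 5/14 ≈ 0.3571.

5/14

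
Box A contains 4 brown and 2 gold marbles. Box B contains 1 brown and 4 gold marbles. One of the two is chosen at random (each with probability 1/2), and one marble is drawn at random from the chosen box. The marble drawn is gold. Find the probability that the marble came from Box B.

P(gold | Box A) = 1/3; P(gold | Box B) = 4/5.
P(gold) = 1/2·1/3 + 1/2·4/5 = 17/30.
By Bayes' rule, P(Box B | gold) = 2/5 / 17/30 = 12/17 ≈ 0.7059.

12/17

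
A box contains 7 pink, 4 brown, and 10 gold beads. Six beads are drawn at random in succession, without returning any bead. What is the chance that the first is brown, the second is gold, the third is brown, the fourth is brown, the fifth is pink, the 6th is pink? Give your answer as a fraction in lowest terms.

1/3876

Multiply the conditional probability of each draw in order, without replacement, so each draw removes one from its color and from the total.
P = (4/21) · (10/20) · (3/19) · (2/18) · (7/17) · (6/16) = 1/3876 ≈ 0.0003.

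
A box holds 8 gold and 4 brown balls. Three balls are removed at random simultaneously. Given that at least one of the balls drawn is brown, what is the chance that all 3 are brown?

1/41

P(all 3 brown) = C(4,3)/C(12,3) = 1/55; P(at least one brown) = 1 − C(8,3)/C(12,3) = 41/55.
Since 'all 3 brown' ⊆ 'at least one brown', P(all 3 | at least one) = 1/55 / 41/55 = 1/41 ≈ 0.0244.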